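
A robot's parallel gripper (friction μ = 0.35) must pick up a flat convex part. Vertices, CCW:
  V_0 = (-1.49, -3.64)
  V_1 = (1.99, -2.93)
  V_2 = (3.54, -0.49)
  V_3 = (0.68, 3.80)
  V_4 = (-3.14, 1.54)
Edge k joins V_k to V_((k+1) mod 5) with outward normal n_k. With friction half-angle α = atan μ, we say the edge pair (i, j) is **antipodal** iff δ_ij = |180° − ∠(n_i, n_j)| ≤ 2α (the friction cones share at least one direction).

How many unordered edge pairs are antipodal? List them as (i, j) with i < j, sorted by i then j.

count = 3; pairs: (0,3), (1,3), (2,4)

α = atan 0.35 = 19.29°;  2α = 38.58°
n_0 = (+0.1999, -0.9798)
n_1 = (+0.8441, -0.5362)
n_2 = (+0.8321, +0.5547)
n_3 = (-0.5092, +0.8607)
n_4 = (-0.9528, -0.3035)
  (0,1): δ = 133.96°  ·
  (0,2): δ = 67.84°  ·
  (0,3): δ = 19.08°  ✓
  (0,4): δ = 96.14°  ·
  (1,2): δ = 113.88°  ·
  (1,3): δ = 26.96°  ✓
  (1,4): δ = 50.09°  ·
  (2,3): δ = 93.08°  ·
  (2,4): δ = 16.02°  ✓
  (3,4): δ = 102.94°  ·
antipodal pairs: 3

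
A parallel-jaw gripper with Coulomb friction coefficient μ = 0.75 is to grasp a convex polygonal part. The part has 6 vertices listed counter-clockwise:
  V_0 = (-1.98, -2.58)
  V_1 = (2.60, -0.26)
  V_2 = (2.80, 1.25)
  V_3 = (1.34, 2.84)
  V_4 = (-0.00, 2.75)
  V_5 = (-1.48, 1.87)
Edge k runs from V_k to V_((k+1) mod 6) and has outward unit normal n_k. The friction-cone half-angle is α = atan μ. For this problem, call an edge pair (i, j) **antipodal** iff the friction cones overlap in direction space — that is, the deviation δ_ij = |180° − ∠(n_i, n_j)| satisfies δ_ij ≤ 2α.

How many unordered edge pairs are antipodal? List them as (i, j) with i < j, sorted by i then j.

count = 6; pairs: (0,3), (0,4), (0,5), (1,4), (1,5), (2,5)

α = atan 0.75 = 36.87°;  2α = 73.74°
n_0 = (+0.4519, -0.8921)
n_1 = (+0.9913, -0.1313)
n_2 = (+0.7366, +0.6764)
n_3 = (-0.0670, +0.9978)
n_4 = (-0.5111, +0.8595)
n_5 = (-0.9937, +0.1117)
  (0,1): δ = 124.41°  ·
  (0,2): δ = 74.31°  ·
  (0,3): δ = 23.02°  ✓
  (0,4): δ = 3.87°  ✓
  (0,5): δ = 56.72°  ✓
  (1,2): δ = 129.90°  ·
  (1,3): δ = 78.61°  ·
  (1,4): δ = 51.72°  ✓
  (1,5): δ = 1.13°  ✓
  (2,3): δ = 128.72°  ·
  (2,4): δ = 101.82°  ·
  (2,5): δ = 48.97°  ✓
  (3,4): δ = 153.11°  ·
  (3,5): δ = 100.25°  ·
  (4,5): δ = 127.15°  ·
antipodal pairs: 6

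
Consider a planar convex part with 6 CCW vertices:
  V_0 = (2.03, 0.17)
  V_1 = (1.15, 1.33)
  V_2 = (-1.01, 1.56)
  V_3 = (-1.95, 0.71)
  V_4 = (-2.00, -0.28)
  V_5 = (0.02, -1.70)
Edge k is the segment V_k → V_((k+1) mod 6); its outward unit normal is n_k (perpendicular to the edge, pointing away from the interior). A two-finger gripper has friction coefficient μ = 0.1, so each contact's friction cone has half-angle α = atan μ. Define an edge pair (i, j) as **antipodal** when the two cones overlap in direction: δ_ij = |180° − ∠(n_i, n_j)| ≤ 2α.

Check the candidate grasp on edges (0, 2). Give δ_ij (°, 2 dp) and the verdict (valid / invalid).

δ = 85.06°, invalid

α = atan 0.1 = 5.71°;  2α = 11.42°
edge 0: e_0 = (-0.88, +1.16);  n_0 = (+0.7967, +0.6044)
edge 2: e_2 = (-0.94, -0.85);  n_2 = (-0.6707, +0.7417)
∠(n_0, n_2) = 94.94°
δ = |180° − 94.94°| = 85.06°
85.06° > 2α = 11.42°  →  invalid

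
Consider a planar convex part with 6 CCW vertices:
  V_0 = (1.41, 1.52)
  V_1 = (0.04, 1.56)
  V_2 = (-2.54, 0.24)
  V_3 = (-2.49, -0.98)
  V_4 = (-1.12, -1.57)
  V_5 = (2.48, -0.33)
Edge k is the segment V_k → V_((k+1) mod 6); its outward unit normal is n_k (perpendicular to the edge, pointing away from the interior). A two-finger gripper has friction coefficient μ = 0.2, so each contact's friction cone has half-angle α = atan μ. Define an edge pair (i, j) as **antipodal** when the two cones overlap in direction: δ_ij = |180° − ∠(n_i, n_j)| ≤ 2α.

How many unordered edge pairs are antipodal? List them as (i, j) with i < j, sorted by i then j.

count = 3; pairs: (0,3), (0,4), (1,4)

α = atan 0.2 = 11.31°;  2α = 22.62°
n_0 = (+0.0292, +0.9996)
n_1 = (-0.4555, +0.8902)
n_2 = (-0.9992, -0.0409)
n_3 = (-0.3955, -0.9185)
n_4 = (+0.3257, -0.9455)
n_5 = (+0.8656, +0.5007)
  (0,1): δ = 151.23°  ·
  (0,2): δ = 85.98°  ·
  (0,3): δ = 21.63°  ✓
  (0,4): δ = 20.68°  ✓
  (0,5): δ = 121.72°  ·
  (1,2): δ = 114.75°  ·
  (1,3): δ = 50.40°  ·
  (1,4): δ = 8.09°  ✓
  (1,5): δ = 92.95°  ·
  (2,3): δ = 115.65°  ·
  (2,4): δ = 73.34°  ·
  (2,5): δ = 27.70°  ·
  (3,4): δ = 137.69°  ·
  (3,5): δ = 36.66°  ·
  (4,5): δ = 78.96°  ·
antipodal pairs: 3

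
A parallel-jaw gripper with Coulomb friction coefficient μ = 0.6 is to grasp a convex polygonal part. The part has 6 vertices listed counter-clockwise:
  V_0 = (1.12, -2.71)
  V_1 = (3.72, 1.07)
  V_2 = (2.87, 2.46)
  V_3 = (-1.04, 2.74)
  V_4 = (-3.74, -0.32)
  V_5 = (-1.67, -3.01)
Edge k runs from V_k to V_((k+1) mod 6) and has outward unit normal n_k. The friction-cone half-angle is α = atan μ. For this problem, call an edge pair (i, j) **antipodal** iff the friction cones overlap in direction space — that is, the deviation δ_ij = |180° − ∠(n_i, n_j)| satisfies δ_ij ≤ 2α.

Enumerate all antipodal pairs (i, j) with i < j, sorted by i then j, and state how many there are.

α = atan 0.6 = 30.96°;  2α = 61.93°
n_0 = (+0.8239, -0.5667)
n_1 = (+0.8531, +0.5217)
n_2 = (+0.0714, +0.9974)
n_3 = (-0.7498, +0.6616)
n_4 = (-0.7925, -0.6099)
n_5 = (+0.1069, -0.9943)
  (0,1): δ = 114.03°  ·
  (0,2): δ = 59.57°  ✓
  (0,3): δ = 6.90°  ✓
  (0,4): δ = 72.10°  ·
  (0,5): δ = 130.66°  ·
  (1,2): δ = 125.54°  ·
  (1,3): δ = 72.87°  ·
  (1,4): δ = 6.13°  ✓
  (1,5): δ = 64.69°  ·
  (2,3): δ = 127.33°  ·
  (2,4): δ = 48.33°  ✓
  (2,5): δ = 10.23°  ✓
  (3,4): δ = 101.00°  ·
  (3,5): δ = 42.44°  ✓
  (4,5): δ = 121.44°  ·
antipodal pairs: 6

count = 6; pairs: (0,2), (0,3), (1,4), (2,4), (2,5), (3,5)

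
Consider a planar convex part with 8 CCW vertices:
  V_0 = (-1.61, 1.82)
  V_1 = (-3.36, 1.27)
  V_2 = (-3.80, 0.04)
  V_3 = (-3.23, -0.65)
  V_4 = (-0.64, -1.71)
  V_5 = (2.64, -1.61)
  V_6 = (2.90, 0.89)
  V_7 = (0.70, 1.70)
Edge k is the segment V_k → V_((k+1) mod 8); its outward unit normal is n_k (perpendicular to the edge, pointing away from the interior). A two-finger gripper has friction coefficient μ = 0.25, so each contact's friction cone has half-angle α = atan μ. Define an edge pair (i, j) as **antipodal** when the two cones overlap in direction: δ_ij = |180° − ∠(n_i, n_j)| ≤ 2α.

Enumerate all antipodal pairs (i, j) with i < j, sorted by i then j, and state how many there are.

count = 6; pairs: (0,4), (1,5), (3,6), (3,7), (4,6), (4,7)

α = atan 0.25 = 14.04°;  2α = 28.07°
n_0 = (-0.2998, +0.9540)
n_1 = (-0.9416, +0.3368)
n_2 = (-0.7710, -0.6369)
n_3 = (-0.3788, -0.9255)
n_4 = (+0.0305, -0.9995)
n_5 = (+0.9946, -0.1034)
n_6 = (+0.3455, +0.9384)
n_7 = (+0.0519, +0.9987)
  (0,1): δ = 127.13°  ·
  (0,2): δ = 67.89°  ·
  (0,3): δ = 39.70°  ·
  (0,4): δ = 15.70°  ✓
  (0,5): δ = 66.62°  ·
  (0,6): δ = 142.34°  ·
  (0,7): δ = 159.58°  ·
  (1,2): δ = 120.76°  ·
  (1,3): δ = 92.57°  ·
  (1,4): δ = 68.57°  ·
  (1,5): δ = 13.75°  ✓
  (1,6): δ = 89.47°  ·
  (1,7): δ = 106.71°  ·
  (2,3): δ = 151.82°  ·
  (2,4): δ = 127.81°  ·
  (2,5): δ = 45.50°  ·
  (2,6): δ = 30.23°  ·
  (2,7): δ = 47.47°  ·
  (3,4): δ = 156.00°  ·
  (3,5): δ = 73.68°  ·
  (3,6): δ = 2.04°  ✓
  (3,7): δ = 19.28°  ✓
  (4,5): δ = 97.68°  ·
  (4,6): δ = 21.96°  ✓
  (4,7): δ = 4.72°  ✓
  (5,6): δ = 104.28°  ·
  (5,7): δ = 87.04°  ·
  (6,7): δ = 162.76°  ·
antipodal pairs: 6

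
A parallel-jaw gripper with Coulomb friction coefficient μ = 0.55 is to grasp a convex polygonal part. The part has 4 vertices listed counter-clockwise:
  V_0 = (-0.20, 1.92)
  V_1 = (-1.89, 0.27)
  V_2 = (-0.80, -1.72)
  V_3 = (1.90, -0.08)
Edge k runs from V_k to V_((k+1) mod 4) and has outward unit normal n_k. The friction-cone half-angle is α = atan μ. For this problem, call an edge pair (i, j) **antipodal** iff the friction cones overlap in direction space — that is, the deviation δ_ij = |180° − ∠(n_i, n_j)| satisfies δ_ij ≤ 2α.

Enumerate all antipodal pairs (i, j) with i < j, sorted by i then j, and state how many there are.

count = 2; pairs: (0,2), (1,3)

α = atan 0.55 = 28.81°;  2α = 57.62°
n_0 = (-0.6986, +0.7155)
n_1 = (-0.8771, -0.4804)
n_2 = (+0.5191, -0.8547)
n_3 = (+0.6897, +0.7241)
  (0,1): δ = 105.60°  ·
  (0,2): δ = 13.04°  ✓
  (0,3): δ = 92.08°  ·
  (1,2): δ = 87.44°  ·
  (1,3): δ = 17.69°  ✓
  (2,3): δ = 74.88°  ·
antipodal pairs: 2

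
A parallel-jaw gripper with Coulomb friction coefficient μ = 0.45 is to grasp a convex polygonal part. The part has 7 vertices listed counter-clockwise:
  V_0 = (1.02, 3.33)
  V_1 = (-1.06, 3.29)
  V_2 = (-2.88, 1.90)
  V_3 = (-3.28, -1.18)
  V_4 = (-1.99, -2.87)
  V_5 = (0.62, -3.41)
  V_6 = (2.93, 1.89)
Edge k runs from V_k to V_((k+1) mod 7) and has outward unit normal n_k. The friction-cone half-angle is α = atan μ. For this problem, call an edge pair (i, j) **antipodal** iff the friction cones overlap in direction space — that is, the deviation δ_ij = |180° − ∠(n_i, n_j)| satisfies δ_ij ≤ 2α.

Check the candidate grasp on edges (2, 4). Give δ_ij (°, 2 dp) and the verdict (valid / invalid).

δ = 94.29°, invalid

α = atan 0.45 = 24.23°;  2α = 48.46°
edge 2: e_2 = (-0.40, -3.08);  n_2 = (-0.9917, +0.1288)
edge 4: e_4 = (+2.61, -0.54);  n_4 = (-0.2026, -0.9793)
∠(n_2, n_4) = 85.71°
δ = |180° − 85.71°| = 94.29°
94.29° > 2α = 48.46°  →  invalid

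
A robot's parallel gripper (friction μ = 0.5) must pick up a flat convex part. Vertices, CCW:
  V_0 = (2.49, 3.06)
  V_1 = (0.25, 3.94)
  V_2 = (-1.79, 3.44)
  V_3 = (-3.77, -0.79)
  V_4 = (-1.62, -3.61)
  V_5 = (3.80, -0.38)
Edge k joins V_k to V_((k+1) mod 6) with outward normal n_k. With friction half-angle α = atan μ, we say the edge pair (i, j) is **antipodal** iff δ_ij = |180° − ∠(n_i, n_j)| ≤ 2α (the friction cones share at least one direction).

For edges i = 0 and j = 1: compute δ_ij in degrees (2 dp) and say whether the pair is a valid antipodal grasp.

δ = 144.78°, invalid

α = atan 0.5 = 26.57°;  2α = 53.13°
edge 0: e_0 = (-2.24, +0.88);  n_0 = (+0.3657, +0.9308)
edge 1: e_1 = (-2.04, -0.50);  n_1 = (-0.2381, +0.9713)
∠(n_0, n_1) = 35.22°
δ = |180° − 35.22°| = 144.78°
144.78° > 2α = 53.13°  →  invalid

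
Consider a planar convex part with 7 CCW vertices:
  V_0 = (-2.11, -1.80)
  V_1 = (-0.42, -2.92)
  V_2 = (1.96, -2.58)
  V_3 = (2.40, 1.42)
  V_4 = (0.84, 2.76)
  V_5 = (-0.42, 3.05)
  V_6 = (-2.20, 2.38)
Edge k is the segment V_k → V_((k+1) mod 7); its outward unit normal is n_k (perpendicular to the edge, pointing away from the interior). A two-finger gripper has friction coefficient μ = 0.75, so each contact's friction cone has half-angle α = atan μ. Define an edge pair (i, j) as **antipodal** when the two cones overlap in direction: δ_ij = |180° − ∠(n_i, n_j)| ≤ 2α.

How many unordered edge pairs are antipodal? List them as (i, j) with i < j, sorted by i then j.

α = atan 0.75 = 36.87°;  2α = 73.74°
n_0 = (-0.5524, -0.8336)
n_1 = (+0.1414, -0.9899)
n_2 = (+0.9940, -0.1093)
n_3 = (+0.6516, +0.7586)
n_4 = (+0.2243, +0.9745)
n_5 = (-0.3523, +0.9359)
n_6 = (-0.9998, -0.0215)
  (0,1): δ = 138.34°  ·
  (0,2): δ = 62.74°  ✓
  (0,3): δ = 7.13°  ✓
  (0,4): δ = 20.57°  ✓
  (0,5): δ = 54.16°  ✓
  (0,6): δ = 124.77°  ·
  (1,2): δ = 104.41°  ·
  (1,3): δ = 48.79°  ✓
  (1,4): δ = 21.09°  ✓
  (1,5): δ = 12.50°  ✓
  (1,6): δ = 83.10°  ·
  (2,3): δ = 124.38°  ·
  (2,4): δ = 96.68°  ·
  (2,5): δ = 63.10°  ✓
  (2,6): δ = 7.51°  ✓
  (3,4): δ = 152.30°  ·
  (3,5): δ = 118.71°  ·
  (3,6): δ = 48.10°  ✓
  (4,5): δ = 146.41°  ·
  (4,6): δ = 75.81°  ·
  (5,6): δ = 109.39°  ·
antipodal pairs: 10

count = 10; pairs: (0,2), (0,3), (0,4), (0,5), (1,3), (1,4), (1,5), (2,5), (2,6), (3,6)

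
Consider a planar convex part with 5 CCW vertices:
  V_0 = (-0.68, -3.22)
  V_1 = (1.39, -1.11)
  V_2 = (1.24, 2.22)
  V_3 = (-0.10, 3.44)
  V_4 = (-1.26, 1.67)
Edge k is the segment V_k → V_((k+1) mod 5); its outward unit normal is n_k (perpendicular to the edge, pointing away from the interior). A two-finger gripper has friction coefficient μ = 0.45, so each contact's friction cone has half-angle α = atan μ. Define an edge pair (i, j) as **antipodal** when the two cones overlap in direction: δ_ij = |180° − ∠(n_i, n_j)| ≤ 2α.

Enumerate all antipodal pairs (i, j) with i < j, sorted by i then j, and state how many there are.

count = 4; pairs: (0,3), (1,3), (1,4), (2,4)

α = atan 0.45 = 24.23°;  2α = 48.46°
n_0 = (+0.7138, -0.7003)
n_1 = (+0.9990, +0.0450)
n_2 = (+0.6732, +0.7394)
n_3 = (-0.8364, +0.5481)
n_4 = (-0.9930, -0.1178)
  (0,1): δ = 132.97°  ·
  (0,2): δ = 87.86°  ·
  (0,3): δ = 11.21°  ✓
  (0,4): δ = 51.22°  ·
  (1,2): δ = 134.90°  ·
  (1,3): δ = 35.82°  ✓
  (1,4): δ = 4.19°  ✓
  (2,3): δ = 80.92°  ·
  (2,4): δ = 40.92°  ✓
  (3,4): δ = 140.00°  ·
antipodal pairs: 4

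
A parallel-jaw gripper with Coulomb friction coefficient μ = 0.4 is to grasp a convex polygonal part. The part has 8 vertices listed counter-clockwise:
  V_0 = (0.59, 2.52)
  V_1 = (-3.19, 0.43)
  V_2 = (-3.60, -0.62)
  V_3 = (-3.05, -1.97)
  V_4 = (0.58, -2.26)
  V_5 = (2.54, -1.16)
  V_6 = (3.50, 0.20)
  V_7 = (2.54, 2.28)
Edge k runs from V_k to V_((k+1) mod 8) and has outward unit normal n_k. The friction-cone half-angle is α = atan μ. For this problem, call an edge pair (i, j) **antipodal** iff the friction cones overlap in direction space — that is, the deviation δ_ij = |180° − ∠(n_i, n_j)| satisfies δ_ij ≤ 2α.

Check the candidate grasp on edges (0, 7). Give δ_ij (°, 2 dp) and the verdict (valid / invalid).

α = atan 0.4 = 21.80°;  2α = 43.60°
edge 0: e_0 = (-3.78, -2.09);  n_0 = (-0.4839, +0.8751)
edge 7: e_7 = (-1.95, +0.24);  n_7 = (+0.1222, +0.9925)
∠(n_0, n_7) = 35.96°
δ = |180° − 35.96°| = 144.04°
144.04° > 2α = 43.60°  →  invalid

δ = 144.04°, invalid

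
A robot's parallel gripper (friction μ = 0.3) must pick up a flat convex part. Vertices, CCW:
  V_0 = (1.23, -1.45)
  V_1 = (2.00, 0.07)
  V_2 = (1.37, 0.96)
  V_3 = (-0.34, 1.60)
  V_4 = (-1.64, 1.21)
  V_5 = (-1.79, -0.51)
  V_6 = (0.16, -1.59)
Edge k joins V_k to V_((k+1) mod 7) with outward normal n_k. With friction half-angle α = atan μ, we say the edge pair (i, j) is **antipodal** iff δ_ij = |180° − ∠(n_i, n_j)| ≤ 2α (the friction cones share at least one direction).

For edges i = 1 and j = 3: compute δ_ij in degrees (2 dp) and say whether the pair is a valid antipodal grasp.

δ = 108.59°, invalid

α = atan 0.3 = 16.70°;  2α = 33.40°
edge 1: e_1 = (-0.63, +0.89);  n_1 = (+0.8162, +0.5778)
edge 3: e_3 = (-1.30, -0.39);  n_3 = (-0.2873, +0.9578)
∠(n_1, n_3) = 71.41°
δ = |180° − 71.41°| = 108.59°
108.59° > 2α = 33.40°  →  invalid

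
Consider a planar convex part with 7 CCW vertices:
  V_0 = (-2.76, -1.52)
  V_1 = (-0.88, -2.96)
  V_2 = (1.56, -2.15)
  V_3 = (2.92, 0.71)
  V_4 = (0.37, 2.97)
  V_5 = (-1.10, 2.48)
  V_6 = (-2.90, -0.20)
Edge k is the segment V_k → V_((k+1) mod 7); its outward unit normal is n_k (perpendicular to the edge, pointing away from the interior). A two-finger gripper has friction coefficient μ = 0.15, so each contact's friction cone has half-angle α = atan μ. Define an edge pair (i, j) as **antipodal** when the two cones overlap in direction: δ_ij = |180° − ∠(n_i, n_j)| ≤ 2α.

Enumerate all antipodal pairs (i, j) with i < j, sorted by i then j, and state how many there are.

α = atan 0.15 = 8.53°;  2α = 17.06°
n_0 = (-0.6081, -0.7939)
n_1 = (+0.3151, -0.9491)
n_2 = (+0.9031, -0.4294)
n_3 = (+0.6633, +0.7484)
n_4 = (-0.3162, +0.9487)
n_5 = (-0.8301, +0.5576)
n_6 = (-0.9944, -0.1055)
  (0,1): δ = 124.18°  ·
  (0,2): δ = 77.98°  ·
  (0,3): δ = 4.10°  ✓
  (0,4): δ = 55.89°  ·
  (0,5): δ = 93.56°  ·
  (0,6): δ = 133.50°  ·
  (1,2): δ = 133.80°  ·
  (1,3): δ = 59.91°  ·
  (1,4): δ = 0.07°  ✓
  (1,5): δ = 37.75°  ·
  (1,6): δ = 77.69°  ·
  (2,3): δ = 106.12°  ·
  (2,4): δ = 46.13°  ·
  (2,5): δ = 8.45°  ✓
  (2,6): δ = 31.49°  ·
  (3,4): δ = 120.02°  ·
  (3,5): δ = 82.34°  ·
  (3,6): δ = 42.40°  ·
  (4,5): δ = 142.32°  ·
  (4,6): δ = 102.38°  ·
  (5,6): δ = 140.06°  ·
antipodal pairs: 3

count = 3; pairs: (0,3), (1,4), (2,5)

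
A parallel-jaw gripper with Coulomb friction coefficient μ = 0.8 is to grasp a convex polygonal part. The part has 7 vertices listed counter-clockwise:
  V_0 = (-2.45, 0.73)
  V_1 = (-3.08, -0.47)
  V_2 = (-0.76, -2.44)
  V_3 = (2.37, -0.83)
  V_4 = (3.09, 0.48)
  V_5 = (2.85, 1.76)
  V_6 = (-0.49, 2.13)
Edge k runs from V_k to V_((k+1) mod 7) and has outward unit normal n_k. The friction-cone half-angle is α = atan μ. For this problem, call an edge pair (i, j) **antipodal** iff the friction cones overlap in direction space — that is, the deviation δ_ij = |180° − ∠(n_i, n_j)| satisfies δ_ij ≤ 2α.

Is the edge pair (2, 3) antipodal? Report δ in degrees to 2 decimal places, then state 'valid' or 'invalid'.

α = atan 0.8 = 38.66°;  2α = 77.32°
edge 2: e_2 = (+3.13, +1.61);  n_2 = (+0.4574, -0.8893)
edge 3: e_3 = (+0.72, +1.31);  n_3 = (+0.8764, -0.4817)
∠(n_2, n_3) = 33.99°
δ = |180° − 33.99°| = 146.01°
146.01° > 2α = 77.32°  →  invalid

δ = 146.01°, invalid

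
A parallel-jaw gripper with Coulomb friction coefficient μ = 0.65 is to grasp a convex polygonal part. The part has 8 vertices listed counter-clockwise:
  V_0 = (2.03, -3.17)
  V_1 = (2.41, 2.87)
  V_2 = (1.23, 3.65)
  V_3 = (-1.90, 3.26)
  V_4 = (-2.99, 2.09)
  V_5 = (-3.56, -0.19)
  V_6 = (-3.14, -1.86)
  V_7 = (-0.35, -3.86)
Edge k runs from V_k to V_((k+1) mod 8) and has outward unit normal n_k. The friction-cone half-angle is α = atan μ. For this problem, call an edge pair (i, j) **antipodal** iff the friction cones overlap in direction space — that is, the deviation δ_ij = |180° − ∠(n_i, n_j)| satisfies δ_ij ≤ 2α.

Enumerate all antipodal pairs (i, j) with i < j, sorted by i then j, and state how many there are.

α = atan 0.65 = 33.02°;  2α = 66.05°
n_0 = (+0.9980, -0.0628)
n_1 = (+0.5514, +0.8342)
n_2 = (-0.1236, +0.9923)
n_3 = (-0.7317, +0.6816)
n_4 = (-0.9701, +0.2425)
n_5 = (-0.9698, -0.2439)
n_6 = (-0.5826, -0.8127)
n_7 = (+0.2785, -0.9605)
  (0,1): δ = 119.87°  ·
  (0,2): δ = 79.30°  ·
  (0,3): δ = 39.37°  ✓
  (0,4): δ = 10.44°  ✓
  (0,5): δ = 17.72°  ✓
  (0,6): δ = 57.97°  ✓
  (0,7): δ = 109.77°  ·
  (1,2): δ = 139.43°  ·
  (1,3): δ = 99.51°  ·
  (1,4): δ = 70.57°  ·
  (1,5): δ = 42.42°  ✓
  (1,6): δ = 2.17°  ✓
  (1,7): δ = 49.63°  ✓
  (2,3): δ = 140.08°  ·
  (2,4): δ = 111.14°  ·
  (2,5): δ = 82.99°  ·
  (2,6): δ = 42.74°  ✓
  (2,7): δ = 9.07°  ✓
  (3,4): δ = 151.06°  ·
  (3,5): δ = 122.91°  ·
  (3,6): δ = 82.66°  ·
  (3,7): δ = 30.86°  ✓
  (4,5): δ = 151.85°  ·
  (4,6): δ = 111.60°  ·
  (4,7): δ = 59.80°  ✓
  (5,6): δ = 139.75°  ·
  (5,7): δ = 87.95°  ·
  (6,7): δ = 128.20°  ·
antipodal pairs: 11

count = 11; pairs: (0,3), (0,4), (0,5), (0,6), (1,5), (1,6), (1,7), (2,6), (2,7), (3,7), (4,7)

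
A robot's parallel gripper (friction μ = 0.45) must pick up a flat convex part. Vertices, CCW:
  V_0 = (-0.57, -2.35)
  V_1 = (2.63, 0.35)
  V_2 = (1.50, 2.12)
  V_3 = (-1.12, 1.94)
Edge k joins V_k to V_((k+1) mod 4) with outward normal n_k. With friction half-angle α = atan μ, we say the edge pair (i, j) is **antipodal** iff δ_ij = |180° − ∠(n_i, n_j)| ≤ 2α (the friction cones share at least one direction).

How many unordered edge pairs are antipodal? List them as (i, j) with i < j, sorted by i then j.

count = 2; pairs: (0,2), (1,3)

α = atan 0.45 = 24.23°;  2α = 48.46°
n_0 = (+0.6449, -0.7643)
n_1 = (+0.8429, +0.5381)
n_2 = (-0.0685, +0.9976)
n_3 = (-0.9919, -0.1272)
  (0,1): δ = 97.60°  ·
  (0,2): δ = 36.23°  ✓
  (0,3): δ = 57.15°  ·
  (1,2): δ = 118.62°  ·
  (1,3): δ = 25.25°  ✓
  (2,3): δ = 86.62°  ·
antipodal pairs: 2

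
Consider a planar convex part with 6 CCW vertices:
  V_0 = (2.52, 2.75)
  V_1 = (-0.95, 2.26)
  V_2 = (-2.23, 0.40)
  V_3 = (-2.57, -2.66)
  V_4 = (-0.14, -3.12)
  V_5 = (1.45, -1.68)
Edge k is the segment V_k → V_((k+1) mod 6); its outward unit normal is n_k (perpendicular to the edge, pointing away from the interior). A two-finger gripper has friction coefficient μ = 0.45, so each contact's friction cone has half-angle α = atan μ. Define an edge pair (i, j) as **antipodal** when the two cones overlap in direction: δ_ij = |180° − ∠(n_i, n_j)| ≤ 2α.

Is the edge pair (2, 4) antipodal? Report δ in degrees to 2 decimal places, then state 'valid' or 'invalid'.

δ = 41.49°, valid

α = atan 0.45 = 24.23°;  2α = 48.46°
edge 2: e_2 = (-0.34, -3.06);  n_2 = (-0.9939, +0.1104)
edge 4: e_4 = (+1.59, +1.44);  n_4 = (+0.6713, -0.7412)
∠(n_2, n_4) = 138.51°
δ = |180° − 138.51°| = 41.49°
41.49° ≤ 2α = 48.46°  →  valid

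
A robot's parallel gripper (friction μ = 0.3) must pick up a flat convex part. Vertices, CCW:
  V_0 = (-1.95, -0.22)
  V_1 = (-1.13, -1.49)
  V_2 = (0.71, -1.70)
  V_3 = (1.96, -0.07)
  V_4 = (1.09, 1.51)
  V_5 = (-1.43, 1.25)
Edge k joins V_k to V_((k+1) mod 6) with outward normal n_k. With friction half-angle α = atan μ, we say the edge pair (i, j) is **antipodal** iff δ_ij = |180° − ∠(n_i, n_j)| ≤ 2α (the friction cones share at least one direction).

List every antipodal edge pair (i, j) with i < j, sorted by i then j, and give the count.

α = atan 0.3 = 16.70°;  2α = 33.40°
n_0 = (-0.8401, -0.5424)
n_1 = (-0.1134, -0.9936)
n_2 = (+0.7935, -0.6085)
n_3 = (+0.8760, +0.4823)
n_4 = (-0.1026, +0.9947)
n_5 = (-0.9428, +0.3335)
  (0,1): δ = 129.36°  ·
  (0,2): δ = 70.33°  ·
  (0,3): δ = 4.01°  ✓
  (0,4): δ = 63.04°  ·
  (0,5): δ = 127.67°  ·
  (1,2): δ = 120.97°  ·
  (1,3): δ = 54.65°  ·
  (1,4): δ = 12.40°  ✓
  (1,5): δ = 77.03°  ·
  (2,3): δ = 113.68°  ·
  (2,4): δ = 46.63°  ·
  (2,5): δ = 18.00°  ✓
  (3,4): δ = 112.95°  ·
  (3,5): δ = 48.32°  ·
  (4,5): δ = 115.37°  ·
antipodal pairs: 3

count = 3; pairs: (0,3), (1,4), (2,5)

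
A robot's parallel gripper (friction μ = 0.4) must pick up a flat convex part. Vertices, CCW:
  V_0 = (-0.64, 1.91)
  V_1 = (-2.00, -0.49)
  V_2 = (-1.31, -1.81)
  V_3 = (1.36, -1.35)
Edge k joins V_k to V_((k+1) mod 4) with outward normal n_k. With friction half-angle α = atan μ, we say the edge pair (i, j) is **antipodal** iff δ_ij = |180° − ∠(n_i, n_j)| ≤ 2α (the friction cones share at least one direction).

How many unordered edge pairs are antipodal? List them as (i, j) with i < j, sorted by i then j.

α = atan 0.4 = 21.80°;  2α = 43.60°
n_0 = (-0.8700, +0.4930)
n_1 = (-0.8862, -0.4633)
n_2 = (+0.1698, -0.9855)
n_3 = (+0.8524, +0.5229)
  (0,1): δ = 122.86°  ·
  (0,2): δ = 50.69°  ·
  (0,3): δ = 61.07°  ·
  (1,2): δ = 107.82°  ·
  (1,3): δ = 3.93°  ✓
  (2,3): δ = 68.25°  ·
antipodal pairs: 1

count = 1; pairs: (1,3)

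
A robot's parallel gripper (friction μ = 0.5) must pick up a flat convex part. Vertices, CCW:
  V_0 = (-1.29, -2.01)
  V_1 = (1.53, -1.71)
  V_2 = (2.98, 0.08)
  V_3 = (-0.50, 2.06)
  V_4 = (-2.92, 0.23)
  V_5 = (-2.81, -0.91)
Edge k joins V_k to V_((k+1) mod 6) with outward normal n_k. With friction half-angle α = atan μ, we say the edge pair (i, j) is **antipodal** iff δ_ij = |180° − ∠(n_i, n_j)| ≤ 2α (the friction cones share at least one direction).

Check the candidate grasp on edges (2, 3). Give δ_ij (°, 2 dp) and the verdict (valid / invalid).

δ = 113.27°, invalid

α = atan 0.5 = 26.57°;  2α = 53.13°
edge 2: e_2 = (-3.48, +1.98);  n_2 = (+0.4945, +0.8692)
edge 3: e_3 = (-2.42, -1.83);  n_3 = (-0.6032, +0.7976)
∠(n_2, n_3) = 66.73°
δ = |180° − 66.73°| = 113.27°
113.27° > 2α = 53.13°  →  invalid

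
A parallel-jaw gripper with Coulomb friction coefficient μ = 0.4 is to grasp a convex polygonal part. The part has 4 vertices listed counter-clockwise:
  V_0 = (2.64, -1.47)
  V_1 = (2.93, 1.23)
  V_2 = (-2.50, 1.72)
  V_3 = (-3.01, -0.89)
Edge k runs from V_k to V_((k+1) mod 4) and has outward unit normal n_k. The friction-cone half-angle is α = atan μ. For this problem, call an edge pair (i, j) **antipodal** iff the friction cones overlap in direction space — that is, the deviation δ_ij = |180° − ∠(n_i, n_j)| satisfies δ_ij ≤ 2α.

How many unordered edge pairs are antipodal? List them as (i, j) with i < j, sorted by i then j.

α = atan 0.4 = 21.80°;  2α = 43.60°
n_0 = (+0.9943, -0.1068)
n_1 = (+0.0899, +0.9960)
n_2 = (-0.9814, +0.1918)
n_3 = (-0.1021, -0.9948)
  (0,1): δ = 89.03°  ·
  (0,2): δ = 4.93°  ✓
  (0,3): δ = 90.27°  ·
  (1,2): δ = 95.90°  ·
  (1,3): δ = 0.70°  ✓
  (2,3): δ = 84.80°  ·
antipodal pairs: 2

count = 2; pairs: (0,2), (1,3)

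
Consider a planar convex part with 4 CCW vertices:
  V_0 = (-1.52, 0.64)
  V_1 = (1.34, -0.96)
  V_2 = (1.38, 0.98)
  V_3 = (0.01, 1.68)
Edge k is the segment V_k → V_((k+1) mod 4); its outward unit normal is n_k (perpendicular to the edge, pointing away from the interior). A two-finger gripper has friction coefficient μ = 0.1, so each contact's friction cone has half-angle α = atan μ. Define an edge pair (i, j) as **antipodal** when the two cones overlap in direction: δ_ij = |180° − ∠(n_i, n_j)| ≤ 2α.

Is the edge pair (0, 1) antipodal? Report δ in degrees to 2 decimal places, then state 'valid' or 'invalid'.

δ = 61.96°, invalid

α = atan 0.1 = 5.71°;  2α = 11.42°
edge 0: e_0 = (+2.86, -1.60);  n_0 = (-0.4882, -0.8727)
edge 1: e_1 = (+0.04, +1.94);  n_1 = (+0.9998, -0.0206)
∠(n_0, n_1) = 118.04°
δ = |180° − 118.04°| = 61.96°
61.96° > 2α = 11.42°  →  invalid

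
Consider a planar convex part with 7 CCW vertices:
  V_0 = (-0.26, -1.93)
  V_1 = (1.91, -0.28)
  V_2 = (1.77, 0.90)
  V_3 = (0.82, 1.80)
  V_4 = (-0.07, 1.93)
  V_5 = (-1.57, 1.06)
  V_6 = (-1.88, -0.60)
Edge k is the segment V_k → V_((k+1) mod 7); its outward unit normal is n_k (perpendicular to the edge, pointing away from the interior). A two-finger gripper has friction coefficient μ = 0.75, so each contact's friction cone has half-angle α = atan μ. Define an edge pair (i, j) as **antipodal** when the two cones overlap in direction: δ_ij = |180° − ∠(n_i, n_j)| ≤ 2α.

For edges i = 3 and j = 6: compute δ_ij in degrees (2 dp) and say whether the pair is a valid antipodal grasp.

α = atan 0.75 = 36.87°;  2α = 73.74°
edge 3: e_3 = (-0.89, +0.13);  n_3 = (+0.1445, +0.9895)
edge 6: e_6 = (+1.62, -1.33);  n_6 = (-0.6345, -0.7729)
∠(n_3, n_6) = 148.92°
δ = |180° − 148.92°| = 31.08°
31.08° ≤ 2α = 73.74°  →  valid

δ = 31.08°, valid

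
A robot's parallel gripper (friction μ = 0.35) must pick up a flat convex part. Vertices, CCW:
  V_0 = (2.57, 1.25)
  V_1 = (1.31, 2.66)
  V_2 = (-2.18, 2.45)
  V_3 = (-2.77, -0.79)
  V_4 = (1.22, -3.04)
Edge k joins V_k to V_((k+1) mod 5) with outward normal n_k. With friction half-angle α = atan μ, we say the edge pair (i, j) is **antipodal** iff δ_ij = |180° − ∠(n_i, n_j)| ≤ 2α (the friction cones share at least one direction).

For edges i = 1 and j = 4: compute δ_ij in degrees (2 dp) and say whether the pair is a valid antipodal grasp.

δ = 69.09°, invalid

α = atan 0.35 = 19.29°;  2α = 38.58°
edge 1: e_1 = (-3.49, -0.21);  n_1 = (-0.0601, +0.9982)
edge 4: e_4 = (+1.35, +4.29);  n_4 = (+0.9539, -0.3002)
∠(n_1, n_4) = 110.91°
δ = |180° − 110.91°| = 69.09°
69.09° > 2α = 38.58°  →  invalid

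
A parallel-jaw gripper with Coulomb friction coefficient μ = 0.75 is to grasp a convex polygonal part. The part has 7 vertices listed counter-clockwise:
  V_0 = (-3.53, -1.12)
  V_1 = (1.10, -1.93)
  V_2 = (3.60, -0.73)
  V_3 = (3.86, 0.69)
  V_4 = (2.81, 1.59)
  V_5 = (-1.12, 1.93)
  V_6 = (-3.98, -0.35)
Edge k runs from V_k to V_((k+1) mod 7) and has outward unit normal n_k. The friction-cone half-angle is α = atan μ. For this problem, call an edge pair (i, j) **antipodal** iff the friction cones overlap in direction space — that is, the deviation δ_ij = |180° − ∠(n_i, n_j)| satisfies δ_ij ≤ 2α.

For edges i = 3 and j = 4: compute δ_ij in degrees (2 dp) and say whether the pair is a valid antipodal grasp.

δ = 144.34°, invalid

α = atan 0.75 = 36.87°;  2α = 73.74°
edge 3: e_3 = (-1.05, +0.90);  n_3 = (+0.6508, +0.7593)
edge 4: e_4 = (-3.93, +0.34);  n_4 = (+0.0862, +0.9963)
∠(n_3, n_4) = 35.66°
δ = |180° − 35.66°| = 144.34°
144.34° > 2α = 73.74°  →  invalid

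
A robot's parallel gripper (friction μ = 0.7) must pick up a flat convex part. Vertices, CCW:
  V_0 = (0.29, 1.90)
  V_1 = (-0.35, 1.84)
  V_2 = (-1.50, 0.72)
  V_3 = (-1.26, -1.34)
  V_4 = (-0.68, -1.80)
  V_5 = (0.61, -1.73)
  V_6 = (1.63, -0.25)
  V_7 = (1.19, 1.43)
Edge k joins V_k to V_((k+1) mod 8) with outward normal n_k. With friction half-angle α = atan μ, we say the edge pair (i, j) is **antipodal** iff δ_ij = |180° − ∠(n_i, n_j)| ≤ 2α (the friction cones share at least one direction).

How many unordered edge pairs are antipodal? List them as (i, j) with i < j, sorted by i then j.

α = atan 0.7 = 34.99°;  2α = 69.98°
n_0 = (-0.0933, +0.9956)
n_1 = (-0.6977, +0.7164)
n_2 = (-0.9933, -0.1157)
n_3 = (-0.6214, -0.7835)
n_4 = (+0.0542, -0.9985)
n_5 = (+0.8234, -0.5675)
n_6 = (+0.9674, +0.2534)
n_7 = (+0.4629, +0.8864)
  (0,1): δ = 141.11°  ·
  (0,2): δ = 88.71°  ·
  (0,3): δ = 43.77°  ✓
  (0,4): δ = 2.25°  ✓
  (0,5): δ = 50.07°  ✓
  (0,6): δ = 99.32°  ·
  (0,7): δ = 147.07°  ·
  (1,2): δ = 127.60°  ·
  (1,3): δ = 82.66°  ·
  (1,4): δ = 41.14°  ✓
  (1,5): δ = 11.18°  ✓
  (1,6): δ = 60.43°  ✓
  (1,7): δ = 108.18°  ·
  (2,3): δ = 135.06°  ·
  (2,4): δ = 93.54°  ·
  (2,5): δ = 41.22°  ✓
  (2,6): δ = 8.03°  ✓
  (2,7): δ = 55.78°  ✓
  (3,4): δ = 138.48°  ·
  (3,5): δ = 86.16°  ·
  (3,6): δ = 36.91°  ✓
  (3,7): δ = 10.84°  ✓
  (4,5): δ = 127.68°  ·
  (4,6): δ = 78.43°  ·
  (4,7): δ = 30.68°  ✓
  (5,6): δ = 130.75°  ·
  (5,7): δ = 83.00°  ·
  (6,7): δ = 132.25°  ·
antipodal pairs: 12

count = 12; pairs: (0,3), (0,4), (0,5), (1,4), (1,5), (1,6), (2,5), (2,6), (2,7), (3,6), (3,7), (4,7)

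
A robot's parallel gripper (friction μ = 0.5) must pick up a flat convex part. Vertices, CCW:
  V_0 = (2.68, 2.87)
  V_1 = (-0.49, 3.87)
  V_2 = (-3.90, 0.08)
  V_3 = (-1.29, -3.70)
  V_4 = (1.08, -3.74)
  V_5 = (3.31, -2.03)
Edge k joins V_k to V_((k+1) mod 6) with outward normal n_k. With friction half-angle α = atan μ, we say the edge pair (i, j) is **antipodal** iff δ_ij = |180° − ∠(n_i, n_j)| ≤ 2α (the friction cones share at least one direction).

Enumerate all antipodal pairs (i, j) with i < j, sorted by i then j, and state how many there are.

α = atan 0.5 = 26.57°;  2α = 53.13°
n_0 = (+0.3008, +0.9537)
n_1 = (-0.7434, +0.6689)
n_2 = (-0.8229, -0.5682)
n_3 = (-0.0169, -0.9999)
n_4 = (+0.6085, -0.7935)
n_5 = (+0.9918, +0.1275)
  (0,1): δ = 114.47°  ·
  (0,2): δ = 37.87°  ✓
  (0,3): δ = 16.54°  ✓
  (0,4): δ = 54.99°  ·
  (0,5): δ = 114.83°  ·
  (1,2): δ = 103.40°  ·
  (1,3): δ = 48.99°  ✓
  (1,4): δ = 10.54°  ✓
  (1,5): δ = 49.31°  ✓
  (2,3): δ = 125.59°  ·
  (2,4): δ = 87.14°  ·
  (2,5): δ = 27.30°  ✓
  (3,4): δ = 141.55°  ·
  (3,5): δ = 81.71°  ·
  (4,5): δ = 120.16°  ·
antipodal pairs: 6

count = 6; pairs: (0,2), (0,3), (1,3), (1,4), (1,5), (2,5)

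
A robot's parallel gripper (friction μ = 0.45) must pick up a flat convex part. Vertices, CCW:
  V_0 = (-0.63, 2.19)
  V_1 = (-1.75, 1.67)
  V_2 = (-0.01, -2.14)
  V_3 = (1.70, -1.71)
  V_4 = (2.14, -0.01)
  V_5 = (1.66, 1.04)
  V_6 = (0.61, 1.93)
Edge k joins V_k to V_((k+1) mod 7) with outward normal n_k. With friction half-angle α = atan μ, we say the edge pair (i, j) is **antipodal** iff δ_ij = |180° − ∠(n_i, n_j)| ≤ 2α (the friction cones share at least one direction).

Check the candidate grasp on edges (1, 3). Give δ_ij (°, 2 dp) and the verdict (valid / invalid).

α = atan 0.45 = 24.23°;  2α = 48.46°
edge 1: e_1 = (+1.74, -3.81);  n_1 = (-0.9096, -0.4154)
edge 3: e_3 = (+0.44, +1.70);  n_3 = (+0.9681, -0.2506)
∠(n_1, n_3) = 140.94°
δ = |180° − 140.94°| = 39.06°
39.06° ≤ 2α = 48.46°  →  valid

δ = 39.06°, valid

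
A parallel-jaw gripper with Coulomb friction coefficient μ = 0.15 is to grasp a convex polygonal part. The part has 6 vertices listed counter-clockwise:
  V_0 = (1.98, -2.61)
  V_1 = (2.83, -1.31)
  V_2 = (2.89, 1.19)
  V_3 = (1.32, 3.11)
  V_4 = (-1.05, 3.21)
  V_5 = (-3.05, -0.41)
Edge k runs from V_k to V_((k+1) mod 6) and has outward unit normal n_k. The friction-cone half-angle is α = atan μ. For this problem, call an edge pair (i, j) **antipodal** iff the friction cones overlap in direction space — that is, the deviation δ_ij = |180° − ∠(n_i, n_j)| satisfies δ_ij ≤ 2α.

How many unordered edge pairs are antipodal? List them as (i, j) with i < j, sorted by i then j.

count = 1; pairs: (0,4)

α = atan 0.15 = 8.53°;  2α = 17.06°
n_0 = (+0.8370, -0.5472)
n_1 = (+0.9997, -0.0240)
n_2 = (+0.7741, +0.6330)
n_3 = (+0.0422, +0.9991)
n_4 = (-0.8753, +0.4836)
n_5 = (-0.4007, -0.9162)
  (0,1): δ = 148.20°  ·
  (0,2): δ = 107.55°  ·
  (0,3): δ = 59.24°  ·
  (0,4): δ = 4.26°  ✓
  (0,5): δ = 99.56°  ·
  (1,2): δ = 139.35°  ·
  (1,3): δ = 91.04°  ·
  (1,4): δ = 27.55°  ·
  (1,5): δ = 67.75°  ·
  (2,3): δ = 131.69°  ·
  (2,4): δ = 68.19°  ·
  (2,5): δ = 27.10°  ·
  (3,4): δ = 116.50°  ·
  (3,5): δ = 21.21°  ·
  (4,5): δ = 84.70°  ·
antipodal pairs: 1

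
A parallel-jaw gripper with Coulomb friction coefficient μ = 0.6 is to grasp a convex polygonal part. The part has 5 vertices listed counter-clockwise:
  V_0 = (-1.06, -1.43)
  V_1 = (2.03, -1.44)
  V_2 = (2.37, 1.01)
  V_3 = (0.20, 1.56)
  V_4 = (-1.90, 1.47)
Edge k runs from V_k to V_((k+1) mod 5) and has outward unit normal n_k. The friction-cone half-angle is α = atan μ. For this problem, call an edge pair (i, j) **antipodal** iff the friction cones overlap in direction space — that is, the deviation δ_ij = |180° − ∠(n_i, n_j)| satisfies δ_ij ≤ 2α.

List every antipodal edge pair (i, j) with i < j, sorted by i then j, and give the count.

α = atan 0.6 = 30.96°;  2α = 61.93°
n_0 = (-0.0032, -1.0000)
n_1 = (+0.9905, -0.1375)
n_2 = (+0.2457, +0.9693)
n_3 = (-0.0428, +0.9991)
n_4 = (-0.9605, -0.2782)
  (0,1): δ = 97.72°  ·
  (0,2): δ = 14.04°  ✓
  (0,3): δ = 2.64°  ✓
  (0,4): δ = 106.34°  ·
  (1,2): δ = 96.32°  ·
  (1,3): δ = 79.65°  ·
  (1,4): δ = 24.05°  ✓
  (2,3): δ = 163.32°  ·
  (2,4): δ = 59.62°  ✓
  (3,4): δ = 76.30°  ·
antipodal pairs: 4

count = 4; pairs: (0,2), (0,3), (1,4), (2,4)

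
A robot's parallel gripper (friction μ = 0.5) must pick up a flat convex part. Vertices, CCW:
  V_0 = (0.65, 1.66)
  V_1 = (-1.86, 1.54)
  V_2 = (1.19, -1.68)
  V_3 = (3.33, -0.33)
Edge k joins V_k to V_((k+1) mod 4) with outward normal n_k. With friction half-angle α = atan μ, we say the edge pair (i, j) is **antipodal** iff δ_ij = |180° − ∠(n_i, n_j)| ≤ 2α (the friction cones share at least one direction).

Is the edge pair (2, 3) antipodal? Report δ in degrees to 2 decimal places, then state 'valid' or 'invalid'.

δ = 68.84°, invalid

α = atan 0.5 = 26.57°;  2α = 53.13°
edge 2: e_2 = (+2.14, +1.35);  n_2 = (+0.5335, -0.8458)
edge 3: e_3 = (-2.68, +1.99);  n_3 = (+0.5962, +0.8029)
∠(n_2, n_3) = 111.16°
δ = |180° − 111.16°| = 68.84°
68.84° > 2α = 53.13°  →  invalid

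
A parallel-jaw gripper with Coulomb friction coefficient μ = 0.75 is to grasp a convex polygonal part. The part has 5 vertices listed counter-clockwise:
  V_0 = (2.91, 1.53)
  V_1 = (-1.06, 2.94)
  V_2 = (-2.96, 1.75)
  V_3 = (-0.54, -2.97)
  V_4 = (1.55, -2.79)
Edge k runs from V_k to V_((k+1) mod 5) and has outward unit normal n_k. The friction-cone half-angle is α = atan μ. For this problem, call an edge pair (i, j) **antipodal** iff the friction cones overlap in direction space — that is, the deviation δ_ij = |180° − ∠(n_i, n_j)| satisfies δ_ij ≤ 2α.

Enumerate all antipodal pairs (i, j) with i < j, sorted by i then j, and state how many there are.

α = atan 0.75 = 36.87°;  2α = 73.74°
n_0 = (+0.3347, +0.9423)
n_1 = (-0.5308, +0.8475)
n_2 = (-0.8899, -0.4562)
n_3 = (+0.0858, -0.9963)
n_4 = (+0.9538, -0.3003)
  (0,1): δ = 128.39°  ·
  (0,2): δ = 43.30°  ✓
  (0,3): δ = 24.48°  ✓
  (0,4): δ = 92.08°  ·
  (1,2): δ = 94.91°  ·
  (1,3): δ = 27.14°  ✓
  (1,4): δ = 40.47°  ✓
  (2,3): δ = 112.22°  ·
  (2,4): δ = 44.62°  ✓
  (3,4): δ = 112.40°  ·
antipodal pairs: 5

count = 5; pairs: (0,2), (0,3), (1,3), (1,4), (2,4)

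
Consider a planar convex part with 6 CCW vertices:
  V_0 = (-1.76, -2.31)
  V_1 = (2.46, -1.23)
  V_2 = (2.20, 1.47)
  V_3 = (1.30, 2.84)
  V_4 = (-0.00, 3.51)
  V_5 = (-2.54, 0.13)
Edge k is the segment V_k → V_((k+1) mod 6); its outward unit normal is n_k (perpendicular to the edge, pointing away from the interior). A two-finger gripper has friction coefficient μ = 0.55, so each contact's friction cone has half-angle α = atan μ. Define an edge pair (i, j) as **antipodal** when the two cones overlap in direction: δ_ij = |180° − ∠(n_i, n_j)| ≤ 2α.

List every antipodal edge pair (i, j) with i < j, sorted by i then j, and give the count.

count = 6; pairs: (0,3), (0,4), (1,4), (1,5), (2,5), (3,5)

α = atan 0.55 = 28.81°;  2α = 57.62°
n_0 = (+0.2479, -0.9688)
n_1 = (+0.9954, +0.0959)
n_2 = (+0.8358, +0.5491)
n_3 = (+0.4581, +0.8889)
n_4 = (-0.7994, +0.6008)
n_5 = (-0.9525, -0.3045)
  (0,1): δ = 98.85°  ·
  (0,2): δ = 71.05°  ·
  (0,3): δ = 41.62°  ✓
  (0,4): δ = 38.72°  ✓
  (0,5): δ = 93.37°  ·
  (1,2): δ = 152.20°  ·
  (1,3): δ = 122.77°  ·
  (1,4): δ = 42.42°  ✓
  (1,5): δ = 12.23°  ✓
  (2,3): δ = 150.57°  ·
  (2,4): δ = 70.23°  ·
  (2,5): δ = 15.57°  ✓
  (3,4): δ = 99.66°  ·
  (3,5): δ = 45.01°  ✓
  (4,5): δ = 125.35°  ·
antipodal pairs: 6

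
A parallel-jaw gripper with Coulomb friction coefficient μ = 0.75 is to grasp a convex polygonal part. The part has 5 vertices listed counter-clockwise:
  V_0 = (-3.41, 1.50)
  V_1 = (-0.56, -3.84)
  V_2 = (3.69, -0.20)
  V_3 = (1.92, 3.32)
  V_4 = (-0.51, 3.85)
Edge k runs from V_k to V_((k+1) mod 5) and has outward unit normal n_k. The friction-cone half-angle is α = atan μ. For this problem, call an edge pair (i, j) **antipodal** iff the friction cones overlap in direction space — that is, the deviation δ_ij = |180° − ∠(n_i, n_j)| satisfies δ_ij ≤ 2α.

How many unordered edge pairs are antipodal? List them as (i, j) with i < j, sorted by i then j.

α = atan 0.75 = 36.87°;  2α = 73.74°
n_0 = (-0.8822, -0.4708)
n_1 = (+0.6505, -0.7595)
n_2 = (+0.8934, +0.4492)
n_3 = (+0.2131, +0.9770)
n_4 = (-0.6296, +0.7769)
  (0,1): δ = 77.51°  ·
  (0,2): δ = 1.39°  ✓
  (0,3): δ = 49.61°  ✓
  (0,4): δ = 100.93°  ·
  (1,2): δ = 103.88°  ·
  (1,3): δ = 52.88°  ✓
  (1,4): δ = 1.56°  ✓
  (2,3): δ = 129.00°  ·
  (2,4): δ = 77.68°  ·
  (3,4): δ = 128.68°  ·
antipodal pairs: 4

count = 4; pairs: (0,2), (0,3), (1,3), (1,4)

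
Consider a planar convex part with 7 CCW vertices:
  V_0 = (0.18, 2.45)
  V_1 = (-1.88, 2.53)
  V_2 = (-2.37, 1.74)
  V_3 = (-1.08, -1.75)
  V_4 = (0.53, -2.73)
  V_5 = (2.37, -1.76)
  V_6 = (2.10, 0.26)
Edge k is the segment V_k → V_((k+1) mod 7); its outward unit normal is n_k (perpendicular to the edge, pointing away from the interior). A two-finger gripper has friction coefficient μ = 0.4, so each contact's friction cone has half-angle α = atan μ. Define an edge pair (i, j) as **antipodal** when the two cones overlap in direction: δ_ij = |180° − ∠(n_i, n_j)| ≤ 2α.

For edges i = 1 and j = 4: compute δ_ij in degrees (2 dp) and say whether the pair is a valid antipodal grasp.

α = atan 0.4 = 21.80°;  2α = 43.60°
edge 1: e_1 = (-0.49, -0.79);  n_1 = (-0.8498, +0.5271)
edge 4: e_4 = (+1.84, +0.97);  n_4 = (+0.4663, -0.8846)
∠(n_1, n_4) = 149.61°
δ = |180° − 149.61°| = 30.39°
30.39° ≤ 2α = 43.60°  →  valid

δ = 30.39°, valid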